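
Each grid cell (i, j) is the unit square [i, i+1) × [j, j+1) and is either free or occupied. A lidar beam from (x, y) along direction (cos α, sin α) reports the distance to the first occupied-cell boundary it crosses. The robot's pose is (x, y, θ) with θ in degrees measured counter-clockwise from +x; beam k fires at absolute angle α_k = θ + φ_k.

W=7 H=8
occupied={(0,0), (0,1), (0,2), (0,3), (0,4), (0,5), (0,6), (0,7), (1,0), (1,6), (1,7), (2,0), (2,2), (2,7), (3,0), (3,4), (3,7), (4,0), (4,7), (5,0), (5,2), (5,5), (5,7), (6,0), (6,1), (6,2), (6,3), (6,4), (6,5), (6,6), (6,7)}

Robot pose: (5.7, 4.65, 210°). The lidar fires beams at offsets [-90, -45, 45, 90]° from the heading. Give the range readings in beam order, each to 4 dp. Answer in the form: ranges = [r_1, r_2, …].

beam 1: φ=-90°, α=120°
  cosα=-0.5000 sinα=0.8660 | (5,4) | tMaxX 1.4000 tMaxY 0.4041 | tΔX 2.0000 tΔY 1.1547
    t=0.4041 [y] (5,5) — stop
  → r_1 = 0.4041
beam 2: φ=-45°, α=165°
  cosα=-0.9659 sinα=0.2588 | (5,4) | tMaxX 0.7247 tMaxY 1.3523 | tΔX 1.0353 tΔY 3.8637
    t=0.7247 [x] (4,4)
    t=1.3523 [y] (4,5)
    t=1.7600 [x] (3,5)
    t=2.7952 [x] (2,5)
    t=3.8305 [x] (1,5)
    t=4.8658 [x] (0,5) — stop
  → r_2 = 4.8658
beam 3: φ=45°, α=255°
  cosα=-0.2588 sinα=-0.9659 | (5,4) | tMaxX 2.7046 tMaxY 0.6729 | tΔX 3.8637 tΔY 1.0353
    t=0.6729 [y] (5,3)
    t=1.7082 [y] (5,2) — stop
  → r_3 = 1.7082
beam 4: φ=90°, α=300°
  cosα=0.5000 sinα=-0.8660 | (5,4) | tMaxX 0.6000 tMaxY 0.7506 | tΔX 2.0000 tΔY 1.1547
    t=0.6000 [x] (6,4) — stop
  → r_4 = 0.6000

ranges = [0.4041, 4.8658, 1.7082, 0.6000]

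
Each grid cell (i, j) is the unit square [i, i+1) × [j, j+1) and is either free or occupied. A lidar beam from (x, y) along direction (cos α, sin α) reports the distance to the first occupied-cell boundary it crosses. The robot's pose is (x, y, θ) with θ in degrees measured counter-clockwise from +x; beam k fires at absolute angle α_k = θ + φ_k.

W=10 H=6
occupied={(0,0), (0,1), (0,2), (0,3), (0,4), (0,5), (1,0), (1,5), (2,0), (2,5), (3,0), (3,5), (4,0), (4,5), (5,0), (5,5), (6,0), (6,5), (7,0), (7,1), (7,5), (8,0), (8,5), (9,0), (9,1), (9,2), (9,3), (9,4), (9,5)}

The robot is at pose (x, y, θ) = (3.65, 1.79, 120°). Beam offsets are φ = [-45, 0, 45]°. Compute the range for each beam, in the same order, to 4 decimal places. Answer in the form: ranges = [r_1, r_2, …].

beam 1: φ=-45°, α=75°
  dir = (cos 75°, sin 75°) = (0.2588, 0.9659); from cell (3,1)
  next x-line at t=1.3523, next y-line at t=0.2174; Δt_x=3.8637, Δt_y=1.0353
    y: enter (3,2) at t=0.2174
    y: enter (3,3) at t=1.2527
    x: enter (4,3) at t=1.3523
    y: enter (4,4) at t=2.2880
    y: enter (4,5) at t=3.3232 ← occupied
  → r_1 = 3.3232
beam 2: φ=0°, α=120°
  dir = (cos 120°, sin 120°) = (-0.5000, 0.8660); from cell (3,1)
  next x-line at t=1.3000, next y-line at t=0.2425; Δt_x=2.0000, Δt_y=1.1547
    y: enter (3,2) at t=0.2425
    x: enter (2,2) at t=1.3000
    y: enter (2,3) at t=1.3972
    y: enter (2,4) at t=2.5519
    x: enter (1,4) at t=3.3000
    y: enter (1,5) at t=3.7066 ← occupied
  → r_2 = 3.7066
beam 3: φ=45°, α=165°
  dir = (cos 165°, sin 165°) = (-0.9659, 0.2588); from cell (3,1)
  next x-line at t=0.6729, next y-line at t=0.8114; Δt_x=1.0353, Δt_y=3.8637
    x: enter (2,1) at t=0.6729
    y: enter (2,2) at t=0.8114
    x: enter (1,2) at t=1.7082
    x: enter (0,2) at t=2.7435 ← occupied
  → r_3 = 2.7435

ranges = [3.3232, 3.7066, 2.7435]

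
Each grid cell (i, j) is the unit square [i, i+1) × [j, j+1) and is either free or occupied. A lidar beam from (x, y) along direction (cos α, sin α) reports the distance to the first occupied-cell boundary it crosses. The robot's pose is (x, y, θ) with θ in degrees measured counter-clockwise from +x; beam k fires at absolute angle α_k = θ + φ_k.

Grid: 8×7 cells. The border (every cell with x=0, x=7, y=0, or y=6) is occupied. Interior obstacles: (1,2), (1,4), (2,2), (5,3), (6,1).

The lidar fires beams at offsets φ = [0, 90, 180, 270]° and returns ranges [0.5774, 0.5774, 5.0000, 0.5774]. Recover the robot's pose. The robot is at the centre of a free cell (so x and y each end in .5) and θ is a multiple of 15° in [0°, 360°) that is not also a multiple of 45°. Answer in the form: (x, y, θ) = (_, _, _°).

(x, y, θ) = (1.5, 3.5, 210°)

Enumerate (i+0.5, j+0.5, θ) over the 25 free cells and 16 admissible headings. For each, cast all 4 beams and compare to the given ranges.
  (4.5, 5.5, 195°): beam 1 = 2.5882 ≠ 0.5774 ✗
  (2.5, 4.5, 60°): beam 1 = 1.7321 ≠ 0.5774 ✗
  (3.5, 1.5, 255°): beam 1 = 0.5176 ≠ 0.5774 ✗
  (5.5, 5.5, 210°): beam 1 = 5.0000 ≠ 0.5774 ✗
  (6.5, 4.5, 30°): beam 2 = 1.7321 ≠ 0.5774 ✗
  …
  (1.5, 3.5, 210°): r_1=0.5774, r_2=0.5774, r_3=5.0000, r_4=0.5774 — all match ✓
Only this pose fits every beam.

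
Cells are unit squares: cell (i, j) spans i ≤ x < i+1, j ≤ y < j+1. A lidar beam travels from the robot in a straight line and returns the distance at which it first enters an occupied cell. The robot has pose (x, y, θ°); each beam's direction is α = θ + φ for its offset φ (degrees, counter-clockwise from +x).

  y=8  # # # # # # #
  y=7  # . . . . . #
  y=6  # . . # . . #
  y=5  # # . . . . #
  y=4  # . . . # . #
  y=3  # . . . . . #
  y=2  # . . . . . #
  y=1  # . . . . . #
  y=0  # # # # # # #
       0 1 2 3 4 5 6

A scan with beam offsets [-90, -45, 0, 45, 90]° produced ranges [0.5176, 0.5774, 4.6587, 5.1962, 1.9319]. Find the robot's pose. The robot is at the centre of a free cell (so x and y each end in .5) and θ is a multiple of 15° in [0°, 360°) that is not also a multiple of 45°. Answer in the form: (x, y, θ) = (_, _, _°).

The pose lattice has 32·16 = 512 candidates. Test each by forward raycasting.
  (4.5, 3.5, 15°): beam 1 = 2.5882 ≠ 0.5176 ✗
  (4.5, 5.5, 15°): beam 2 = 1.7321 ≠ 0.5774 ✗
  (5.5, 5.5, 105°): beam 2 = 1.0000 ≠ 0.5774 ✗
  (5.5, 2.5, 105°): beam 2 = 1.0000 ≠ 0.5774 ✗
  …
  (2.5, 5.5, 255°): r_1=0.5176, r_2=0.5774, r_3=4.6587, r_4=5.1962, r_5=1.9319 — all match ✓
Unique over the lattice → pose = (2.5, 5.5, 255°).

(x, y, θ) = (2.5, 5.5, 255°)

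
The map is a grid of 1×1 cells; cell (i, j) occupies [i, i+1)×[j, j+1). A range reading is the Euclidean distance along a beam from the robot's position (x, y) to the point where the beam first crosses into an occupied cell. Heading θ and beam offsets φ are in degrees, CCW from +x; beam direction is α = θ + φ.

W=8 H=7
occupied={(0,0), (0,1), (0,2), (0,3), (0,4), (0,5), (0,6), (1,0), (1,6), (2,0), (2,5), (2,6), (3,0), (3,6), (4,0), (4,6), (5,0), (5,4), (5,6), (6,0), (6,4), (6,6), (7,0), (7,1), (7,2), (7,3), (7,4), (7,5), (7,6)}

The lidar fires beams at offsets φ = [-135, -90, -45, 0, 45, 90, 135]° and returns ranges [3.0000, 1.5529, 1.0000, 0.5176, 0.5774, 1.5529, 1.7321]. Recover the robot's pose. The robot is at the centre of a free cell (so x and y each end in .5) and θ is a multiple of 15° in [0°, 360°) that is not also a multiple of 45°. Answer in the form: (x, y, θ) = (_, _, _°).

(x, y, θ) = (6.5, 2.5, 345°)

Enumerate (i+0.5, j+0.5, θ) over the 27 free cells and 16 admissible headings. For each, cast all 7 beams and compare to the given ranges.
  (1.5, 1.5, 285°): beam 1 = 0.5774 ≠ 3.0000 ✗
  (4.5, 2.5, 285°): beam 1 = 4.0415 ≠ 3.0000 ✗
  (2.5, 1.5, 150°): beam 1 = 4.6587 ≠ 3.0000 ✗
  (2.5, 2.5, 285°): beam 1 = 1.7321 ≠ 3.0000 ✗
  (4.5, 3.5, 150°): beam 1 = 1.9319 ≠ 3.0000 ✗
  …
  (6.5, 2.5, 345°): r_1=3.0000, r_2=1.5529, r_3=1.0000, r_4=0.5176, r_5=0.5774, r_6=1.5529, r_7=1.7321 — all match ✓
Unique over the lattice → pose = (6.5, 2.5, 345°).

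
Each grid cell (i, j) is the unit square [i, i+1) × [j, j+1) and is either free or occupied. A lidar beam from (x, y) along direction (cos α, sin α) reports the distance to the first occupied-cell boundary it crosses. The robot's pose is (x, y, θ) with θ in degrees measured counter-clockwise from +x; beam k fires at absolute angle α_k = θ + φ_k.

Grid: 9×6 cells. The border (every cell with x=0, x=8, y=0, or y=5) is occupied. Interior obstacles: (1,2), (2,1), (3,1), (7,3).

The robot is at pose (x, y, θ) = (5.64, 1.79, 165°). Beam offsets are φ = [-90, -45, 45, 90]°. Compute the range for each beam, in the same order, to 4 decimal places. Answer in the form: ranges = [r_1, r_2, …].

beam 1: φ=-90°, α=75°
  cosα=0.2588 sinα=0.9659 | (5,1) | tMaxX 1.3909 tMaxY 0.2174 | tΔX 3.8637 tΔY 1.0353
    t=0.2174 [y] (5,2)
    t=1.2527 [y] (5,3)
    t=1.3909 [x] (6,3)
    t=2.2880 [y] (6,4)
    t=3.3232 [y] (6,5) — stop
  → r_1 = 3.3232
beam 2: φ=-45°, α=120°
  cosα=-0.5000 sinα=0.8660 | (5,1) | tMaxX 1.2800 tMaxY 0.2425 | tΔX 2.0000 tΔY 1.1547
    t=0.2425 [y] (5,2)
    t=1.2800 [x] (4,2)
    t=1.3972 [y] (4,3)
    t=2.5519 [y] (4,4)
    t=3.2800 [x] (3,4)
    t=3.7066 [y] (3,5) — stop
  → r_2 = 3.7066
beam 3: φ=45°, α=210°
  cosα=-0.8660 sinα=-0.5000 | (5,1) | tMaxX 0.7390 tMaxY 1.5800 | tΔX 1.1547 tΔY 2.0000
    t=0.7390 [x] (4,1)
    t=1.5800 [y] (4,0) — stop
  → r_3 = 1.5800
beam 4: φ=90°, α=255°
  cosα=-0.2588 sinα=-0.9659 | (5,1) | tMaxX 2.4728 tMaxY 0.8179 | tΔX 3.8637 tΔY 1.0353
    t=0.8179 [y] (5,0) — stop
  → r_4 = 0.8179

ranges = [3.3232, 3.7066, 1.5800, 0.8179]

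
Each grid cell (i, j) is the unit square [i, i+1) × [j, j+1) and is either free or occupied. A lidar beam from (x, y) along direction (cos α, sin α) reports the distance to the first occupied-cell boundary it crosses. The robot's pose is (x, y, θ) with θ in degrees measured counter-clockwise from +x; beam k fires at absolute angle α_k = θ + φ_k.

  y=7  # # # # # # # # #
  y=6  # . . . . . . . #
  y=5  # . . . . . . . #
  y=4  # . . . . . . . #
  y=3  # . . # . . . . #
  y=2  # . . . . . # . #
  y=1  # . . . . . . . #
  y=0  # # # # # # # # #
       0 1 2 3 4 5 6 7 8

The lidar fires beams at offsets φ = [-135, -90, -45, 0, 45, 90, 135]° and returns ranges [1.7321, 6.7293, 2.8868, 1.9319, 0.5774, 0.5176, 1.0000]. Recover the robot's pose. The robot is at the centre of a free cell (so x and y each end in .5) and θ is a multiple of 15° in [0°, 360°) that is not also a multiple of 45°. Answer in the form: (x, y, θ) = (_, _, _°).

Candidates: 40 free-cell centres × 16 headings = 640 poses. Raycast each; keep the one whose scan matches to 4 dp.
  (5.5, 6.5, 15°): beam 1 = 3.0000 ≠ 1.7321 ✗
  (7.5, 2.5, 345°): beam 1 = 0.5774 ≠ 1.7321 ✗
  (6.5, 6.5, 285°): beam 1 = 1.0000 ≠ 1.7321 ✗
  (1.5, 1.5, 120°): beam 1 = 1.9319 ≠ 1.7321 ✗
  …
  (1.5, 4.5, 105°): r_1=1.7321, r_2=6.7293, r_3=2.8868, r_4=1.9319, r_5=0.5774, r_6=0.5176, r_7=1.0000 — all match ✓
No second candidate reproduces the full scan.

(x, y, θ) = (1.5, 4.5, 105°)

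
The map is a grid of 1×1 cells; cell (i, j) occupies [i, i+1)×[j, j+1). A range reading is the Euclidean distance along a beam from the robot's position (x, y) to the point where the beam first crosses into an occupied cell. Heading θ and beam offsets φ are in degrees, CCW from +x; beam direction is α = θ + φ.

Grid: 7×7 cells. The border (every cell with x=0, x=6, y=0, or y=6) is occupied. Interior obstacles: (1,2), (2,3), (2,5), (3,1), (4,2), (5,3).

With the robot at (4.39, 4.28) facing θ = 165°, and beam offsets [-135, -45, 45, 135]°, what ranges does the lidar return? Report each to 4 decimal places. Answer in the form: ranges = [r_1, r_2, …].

ranges = [1.8591, 1.9861, 1.6050, 1.2200]

beam 1: φ=-135°, α=30°
  direction (0.8660, 0.5000); cell (4,4); t to first gridline: x 0.7044, y 1.4400 (then +1.1547 / +2.0000)
    (5,4) via x @ 0.7044
    (5,5) via y @ 1.4400
    (6,5) via x @ 1.8591  # hit
  → r_1 = 1.8591
beam 2: φ=-45°, α=120°
  direction (-0.5000, 0.8660); cell (4,4); t to first gridline: x 0.7800, y 0.8314 (then +2.0000 / +1.1547)
    (3,4) via x @ 0.7800
    (3,5) via y @ 0.8314
    (3,6) via y @ 1.9861  # hit
  → r_2 = 1.9861
beam 3: φ=45°, α=210°
  direction (-0.8660, -0.5000); cell (4,4); t to first gridline: x 0.4503, y 0.5600 (then +1.1547 / +2.0000)
    (3,4) via x @ 0.4503
    (3,3) via y @ 0.5600
    (2,3) via x @ 1.6050  # hit
  → r_3 = 1.6050
beam 4: φ=135°, α=300°
  direction (0.5000, -0.8660); cell (4,4); t to first gridline: x 1.2200, y 0.3233 (then +2.0000 / +1.1547)
    (4,3) via y @ 0.3233
    (5,3) via x @ 1.2200  # hit
  → r_4 = 1.2200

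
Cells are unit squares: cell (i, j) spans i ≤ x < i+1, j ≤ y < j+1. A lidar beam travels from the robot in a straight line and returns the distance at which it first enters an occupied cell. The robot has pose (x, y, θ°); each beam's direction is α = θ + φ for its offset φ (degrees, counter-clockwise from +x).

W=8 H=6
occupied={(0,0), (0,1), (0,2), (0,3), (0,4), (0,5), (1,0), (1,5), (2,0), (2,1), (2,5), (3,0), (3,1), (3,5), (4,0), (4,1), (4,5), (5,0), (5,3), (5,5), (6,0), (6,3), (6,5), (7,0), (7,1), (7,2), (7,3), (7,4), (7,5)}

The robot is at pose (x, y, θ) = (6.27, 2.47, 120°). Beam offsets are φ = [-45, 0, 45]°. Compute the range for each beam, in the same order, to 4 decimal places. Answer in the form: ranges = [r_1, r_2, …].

beam 1: φ=-45°, α=75°
  cosα=0.2588 sinα=0.9659 | (6,2) | tMaxX 2.8205 tMaxY 0.5487 | tΔX 3.8637 tΔY 1.0353
    t=0.5487 [y] (6,3) — stop
  → r_1 = 0.5487
beam 2: φ=0°, α=120°
  cosα=-0.5000 sinα=0.8660 | (6,2) | tMaxX 0.5400 tMaxY 0.6120 | tΔX 2.0000 tΔY 1.1547
    t=0.5400 [x] (5,2)
    t=0.6120 [y] (5,3) — stop
  → r_2 = 0.6120
beam 3: φ=45°, α=165°
  cosα=-0.9659 sinα=0.2588 | (6,2) | tMaxX 0.2795 tMaxY 2.0478 | tΔX 1.0353 tΔY 3.8637
    t=0.2795 [x] (5,2)
    t=1.3148 [x] (4,2)
    t=2.0478 [y] (4,3)
    t=2.3501 [x] (3,3)
    t=3.3854 [x] (2,3)
    t=4.4206 [x] (1,3)
    t=5.4559 [x] (0,3) — stop
  → r_3 = 5.4559

ranges = [0.5487, 0.6120, 5.4559]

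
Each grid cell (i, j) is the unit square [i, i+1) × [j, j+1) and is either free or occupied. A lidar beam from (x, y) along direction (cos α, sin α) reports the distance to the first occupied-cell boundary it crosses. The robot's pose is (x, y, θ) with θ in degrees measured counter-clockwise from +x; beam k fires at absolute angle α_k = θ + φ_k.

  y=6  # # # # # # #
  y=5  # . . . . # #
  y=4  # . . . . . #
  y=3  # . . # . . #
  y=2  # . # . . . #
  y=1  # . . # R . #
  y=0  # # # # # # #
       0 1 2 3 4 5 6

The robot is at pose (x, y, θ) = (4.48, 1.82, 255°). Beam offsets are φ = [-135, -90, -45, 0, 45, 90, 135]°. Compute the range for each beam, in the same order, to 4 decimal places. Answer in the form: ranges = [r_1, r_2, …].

ranges = [1.3625, 0.4969, 0.5543, 0.8489, 0.9469, 1.5736, 1.7551]

beam 1: φ=-135°, α=120°
  direction (-0.5000, 0.8660); cell (4,1); t to first gridline: x 0.9600, y 0.2078 (then +2.0000 / +1.1547)
    (4,2) via y @ 0.2078
    (3,2) via x @ 0.9600
    (3,3) via y @ 1.3625  # hit
  → r_1 = 1.3625
beam 2: φ=-90°, α=165°
  direction (-0.9659, 0.2588); cell (4,1); t to first gridline: x 0.4969, y 0.6955 (then +1.0353 / +3.8637)
    (3,1) via x @ 0.4969  # hit
  → r_2 = 0.4969
beam 3: φ=-45°, α=210°
  direction (-0.8660, -0.5000); cell (4,1); t to first gridline: x 0.5543, y 1.6400 (then +1.1547 / +2.0000)
    (3,1) via x @ 0.5543  # hit
  → r_3 = 0.5543
beam 4: φ=0°, α=255°
  direction (-0.2588, -0.9659); cell (4,1); t to first gridline: x 1.8546, y 0.8489 (then +3.8637 / +1.0353)
    (4,0) via y @ 0.8489  # hit
  → r_4 = 0.8489
beam 5: φ=45°, α=300°
  direction (0.5000, -0.8660); cell (4,1); t to first gridline: x 1.0400, y 0.9469 (then +2.0000 / +1.1547)
    (4,0) via y @ 0.9469  # hit
  → r_5 = 0.9469
beam 6: φ=90°, α=345°
  direction (0.9659, -0.2588); cell (4,1); t to first gridline: x 0.5383, y 3.1682 (then +1.0353 / +3.8637)
    (5,1) via x @ 0.5383
    (6,1) via x @ 1.5736  # hit
  → r_6 = 1.5736
beam 7: φ=135°, α=30°
  direction (0.8660, 0.5000); cell (4,1); t to first gridline: x 0.6004, y 0.3600 (then +1.1547 / +2.0000)
    (4,2) via y @ 0.3600
    (5,2) via x @ 0.6004
    (6,2) via x @ 1.7551  # hit
  → r_7 = 1.7551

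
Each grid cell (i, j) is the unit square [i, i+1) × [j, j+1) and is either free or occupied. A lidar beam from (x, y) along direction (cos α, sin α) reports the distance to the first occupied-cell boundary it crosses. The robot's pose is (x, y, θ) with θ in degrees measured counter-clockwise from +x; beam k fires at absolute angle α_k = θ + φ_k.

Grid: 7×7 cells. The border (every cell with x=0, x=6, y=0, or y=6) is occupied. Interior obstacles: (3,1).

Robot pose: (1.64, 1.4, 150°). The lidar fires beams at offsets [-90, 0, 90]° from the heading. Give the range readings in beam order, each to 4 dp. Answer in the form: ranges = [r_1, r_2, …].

beam 1: φ=-90°, α=60°
  cosα=0.5000 sinα=0.8660 | (1,1) | tMaxX 0.7200 tMaxY 0.6928 | tΔX 2.0000 tΔY 1.1547
    t=0.6928 [y] (1,2)
    t=0.7200 [x] (2,2)
    t=1.8475 [y] (2,3)
    t=2.7200 [x] (3,3)
    t=3.0022 [y] (3,4)
    t=4.1569 [y] (3,5)
    t=4.7200 [x] (4,5)
    t=5.3116 [y] (4,6) — stop
  → r_1 = 5.3116
beam 2: φ=0°, α=150°
  cosα=-0.8660 sinα=0.5000 | (1,1) | tMaxX 0.7390 tMaxY 1.2000 | tΔX 1.1547 tΔY 2.0000
    t=0.7390 [x] (0,1) — stop
  → r_2 = 0.7390
beam 3: φ=90°, α=240°
  cosα=-0.5000 sinα=-0.8660 | (1,1) | tMaxX 1.2800 tMaxY 0.4619 | tΔX 2.0000 tΔY 1.1547
    t=0.4619 [y] (1,0) — stop
  → r_3 = 0.4619

ranges = [5.3116, 0.7390, 0.4619]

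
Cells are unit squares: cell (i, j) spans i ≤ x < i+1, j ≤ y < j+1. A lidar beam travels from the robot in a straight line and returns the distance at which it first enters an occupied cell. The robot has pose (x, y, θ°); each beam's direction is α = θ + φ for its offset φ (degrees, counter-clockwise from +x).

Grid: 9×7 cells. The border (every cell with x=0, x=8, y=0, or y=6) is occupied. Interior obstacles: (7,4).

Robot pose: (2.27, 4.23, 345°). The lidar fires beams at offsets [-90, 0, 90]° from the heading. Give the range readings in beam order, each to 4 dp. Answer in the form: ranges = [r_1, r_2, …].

beam 1: φ=-90°, α=255°
  cosα=-0.2588 sinα=-0.9659 | (2,4) | tMaxX 1.0432 tMaxY 0.2381 | tΔX 3.8637 tΔY 1.0353
    t=0.2381 [y] (2,3)
    t=1.0432 [x] (1,3)
    t=1.2734 [y] (1,2)
    t=2.3087 [y] (1,1)
    t=3.3439 [y] (1,0) — stop
  → r_1 = 3.3439
beam 2: φ=0°, α=345°
  cosα=0.9659 sinα=-0.2588 | (2,4) | tMaxX 0.7558 tMaxY 0.8887 | tΔX 1.0353 tΔY 3.8637
    t=0.7558 [x] (3,4)
    t=0.8887 [y] (3,3)
    t=1.7910 [x] (4,3)
    t=2.8263 [x] (5,3)
    t=3.8616 [x] (6,3)
    t=4.7524 [y] (6,2)
    t=4.8969 [x] (7,2)
    t=5.9321 [x] (8,2) — stop
  → r_2 = 5.9321
beam 3: φ=90°, α=75°
  cosα=0.2588 sinα=0.9659 | (2,4) | tMaxX 2.8205 tMaxY 0.7972 | tΔX 3.8637 tΔY 1.0353
    t=0.7972 [y] (2,5)
    t=1.8324 [y] (2,6) — stop
  → r_3 = 1.8324

ranges = [3.3439, 5.9321, 1.8324]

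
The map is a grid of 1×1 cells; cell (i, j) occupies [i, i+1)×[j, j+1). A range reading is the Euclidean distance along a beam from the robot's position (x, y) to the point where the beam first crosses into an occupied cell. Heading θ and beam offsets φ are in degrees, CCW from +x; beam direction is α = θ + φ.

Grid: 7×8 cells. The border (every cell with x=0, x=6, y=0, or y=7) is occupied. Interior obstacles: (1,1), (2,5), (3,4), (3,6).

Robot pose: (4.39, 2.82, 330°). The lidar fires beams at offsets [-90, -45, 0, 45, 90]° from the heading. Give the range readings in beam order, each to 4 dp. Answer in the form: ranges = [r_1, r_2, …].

beam 1: φ=-90°, α=240°
  direction (-0.5000, -0.8660); cell (4,2); t to first gridline: x 0.7800, y 0.9469 (then +2.0000 / +1.1547)
    (3,2) via x @ 0.7800
    (3,1) via y @ 0.9469
    (3,0) via y @ 2.1016  # hit
  → r_1 = 2.1016
beam 2: φ=-45°, α=285°
  direction (0.2588, -0.9659); cell (4,2); t to first gridline: x 2.3569, y 0.8489 (then +3.8637 / +1.0353)
    (4,1) via y @ 0.8489
    (4,0) via y @ 1.8842  # hit
  → r_2 = 1.8842
beam 3: φ=0°, α=330°
  direction (0.8660, -0.5000); cell (4,2); t to first gridline: x 0.7044, y 1.6400 (then +1.1547 / +2.0000)
    (5,2) via x @ 0.7044
    (5,1) via y @ 1.6400
    (6,1) via x @ 1.8591  # hit
  → r_3 = 1.8591
beam 4: φ=45°, α=15°
  direction (0.9659, 0.2588); cell (4,2); t to first gridline: x 0.6315, y 0.6955 (then +1.0353 / +3.8637)
    (5,2) via x @ 0.6315
    (5,3) via y @ 0.6955
    (6,3) via x @ 1.6668  # hit
  → r_4 = 1.6668
beam 5: φ=90°, α=60°
  direction (0.5000, 0.8660); cell (4,2); t to first gridline: x 1.2200, y 0.2078 (then +2.0000 / +1.1547)
    (4,3) via y @ 0.2078
    (5,3) via x @ 1.2200
    (5,4) via y @ 1.3625
    (5,5) via y @ 2.5172
    (6,5) via x @ 3.2200  # hit
  → r_5 = 3.2200

ranges = [2.1016, 1.8842, 1.8591, 1.6668, 3.2200]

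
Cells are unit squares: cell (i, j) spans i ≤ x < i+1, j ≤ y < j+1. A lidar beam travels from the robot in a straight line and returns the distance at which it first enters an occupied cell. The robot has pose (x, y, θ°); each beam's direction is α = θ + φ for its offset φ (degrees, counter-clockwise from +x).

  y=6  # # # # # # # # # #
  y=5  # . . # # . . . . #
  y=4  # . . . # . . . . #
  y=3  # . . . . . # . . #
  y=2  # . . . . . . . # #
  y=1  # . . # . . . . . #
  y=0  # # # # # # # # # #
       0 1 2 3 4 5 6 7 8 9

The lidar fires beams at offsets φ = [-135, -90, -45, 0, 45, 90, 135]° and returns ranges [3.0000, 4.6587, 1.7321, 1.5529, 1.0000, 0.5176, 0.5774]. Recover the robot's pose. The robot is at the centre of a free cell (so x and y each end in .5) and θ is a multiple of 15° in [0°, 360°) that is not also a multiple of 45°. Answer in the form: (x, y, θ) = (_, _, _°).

The pose lattice has 34·16 = 544 candidates. Test each by forward raycasting.
  (5.5, 3.5, 300°): beam 1 = 4.6587 ≠ 3.0000 ✗
  (7.5, 3.5, 330°): beam 1 = 0.5176 ≠ 3.0000 ✗
  (7.5, 5.5, 240°): beam 1 = 0.5176 ≠ 3.0000 ✗
  (6.5, 4.5, 60°): beam 1 = 0.5176 ≠ 3.0000 ✗
  …
  (1.5, 4.5, 75°): r_1=3.0000, r_2=4.6587, r_3=1.7321, r_4=1.5529, r_5=1.0000, r_6=0.5176, r_7=0.5774 — all match ✓
Unique over the lattice → pose = (1.5, 4.5, 75°).

(x, y, θ) = (1.5, 4.5, 75°)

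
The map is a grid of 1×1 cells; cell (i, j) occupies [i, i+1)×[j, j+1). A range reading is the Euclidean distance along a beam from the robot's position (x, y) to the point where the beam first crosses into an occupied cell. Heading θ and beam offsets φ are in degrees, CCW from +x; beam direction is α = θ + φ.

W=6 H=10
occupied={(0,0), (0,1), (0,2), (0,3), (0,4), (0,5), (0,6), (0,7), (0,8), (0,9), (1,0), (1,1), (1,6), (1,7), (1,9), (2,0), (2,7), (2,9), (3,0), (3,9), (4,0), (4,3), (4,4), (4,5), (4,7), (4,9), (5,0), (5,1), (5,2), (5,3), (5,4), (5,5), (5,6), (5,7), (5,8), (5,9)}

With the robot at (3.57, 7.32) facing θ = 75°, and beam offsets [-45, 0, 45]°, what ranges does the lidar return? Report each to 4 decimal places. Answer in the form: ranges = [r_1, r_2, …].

ranges = [0.4965, 1.7393, 1.9399]

beam 1: φ=-45°, α=30°
  cosα=0.8660 sinα=0.5000 | (3,7) | tMaxX 0.4965 tMaxY 1.3600 | tΔX 1.1547 tΔY 2.0000
    t=0.4965 [x] (4,7) — stop
  → r_1 = 0.4965
beam 2: φ=0°, α=75°
  cosα=0.2588 sinα=0.9659 | (3,7) | tMaxX 1.6614 tMaxY 0.7040 | tΔX 3.8637 tΔY 1.0353
    t=0.7040 [y] (3,8)
    t=1.6614 [x] (4,8)
    t=1.7393 [y] (4,9) — stop
  → r_2 = 1.7393
beam 3: φ=45°, α=120°
  cosα=-0.5000 sinα=0.8660 | (3,7) | tMaxX 1.1400 tMaxY 0.7852 | tΔX 2.0000 tΔY 1.1547
    t=0.7852 [y] (3,8)
    t=1.1400 [x] (2,8)
    t=1.9399 [y] (2,9) — stop
  → r_3 = 1.9399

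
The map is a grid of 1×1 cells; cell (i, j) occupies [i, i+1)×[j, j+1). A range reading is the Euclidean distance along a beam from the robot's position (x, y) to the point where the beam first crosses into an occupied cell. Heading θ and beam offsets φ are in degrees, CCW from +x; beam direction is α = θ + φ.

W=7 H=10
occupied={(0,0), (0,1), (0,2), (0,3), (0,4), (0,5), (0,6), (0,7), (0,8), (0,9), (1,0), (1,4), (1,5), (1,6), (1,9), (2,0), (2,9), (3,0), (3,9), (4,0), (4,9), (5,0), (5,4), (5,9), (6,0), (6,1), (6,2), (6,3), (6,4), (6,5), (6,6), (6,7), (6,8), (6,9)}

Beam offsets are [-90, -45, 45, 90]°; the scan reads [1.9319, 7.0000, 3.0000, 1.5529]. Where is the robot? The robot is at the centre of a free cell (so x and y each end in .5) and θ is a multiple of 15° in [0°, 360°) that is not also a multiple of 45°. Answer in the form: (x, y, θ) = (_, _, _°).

(x, y, θ) = (2.5, 7.5, 345°)

Enumerate (i+0.5, j+0.5, θ) over the 36 free cells and 16 admissible headings. For each, cast all 4 beams and compare to the given ranges.
  (3.5, 3.5, 240°): beam 1 = 1.7321 ≠ 1.9319 ✗
  (1.5, 7.5, 285°): beam 1 = 0.5176 ≠ 1.9319 ✗
  (3.5, 8.5, 330°): beam 1 = 3.0000 ≠ 1.9319 ✗
  …
  (2.5, 7.5, 345°): r_1=1.9319, r_2=7.0000, r_3=3.0000, r_4=1.5529 — all match ✓
No second candidate reproduces the full scan.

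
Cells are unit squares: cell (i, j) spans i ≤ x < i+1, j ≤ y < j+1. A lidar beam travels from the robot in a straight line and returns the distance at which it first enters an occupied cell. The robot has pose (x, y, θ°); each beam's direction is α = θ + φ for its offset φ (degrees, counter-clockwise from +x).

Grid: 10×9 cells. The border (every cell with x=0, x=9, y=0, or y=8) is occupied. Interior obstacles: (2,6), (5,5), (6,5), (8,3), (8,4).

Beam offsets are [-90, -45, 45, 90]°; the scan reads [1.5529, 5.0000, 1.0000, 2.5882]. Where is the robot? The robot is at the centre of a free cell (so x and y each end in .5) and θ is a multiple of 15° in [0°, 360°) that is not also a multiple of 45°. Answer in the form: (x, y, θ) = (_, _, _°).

Enumerate (i+0.5, j+0.5, θ) over the 51 free cells and 16 admissible headings. For each, cast all 4 beams and compare to the given ranges.
  (3.5, 2.5, 240°): beam 1 = 2.8868 ≠ 1.5529 ✗
  (3.5, 4.5, 210°): beam 1 = 1.7321 ≠ 1.5529 ✗
  (8.5, 2.5, 60°): beam 1 = 0.5774 ≠ 1.5529 ✗
  …
  (3.5, 5.5, 75°): r_1=1.5529, r_2=5.0000, r_3=1.0000, r_4=2.5882 — all match ✓
Unique over the lattice → pose = (3.5, 5.5, 75°).

(x, y, θ) = (3.5, 5.5, 75°)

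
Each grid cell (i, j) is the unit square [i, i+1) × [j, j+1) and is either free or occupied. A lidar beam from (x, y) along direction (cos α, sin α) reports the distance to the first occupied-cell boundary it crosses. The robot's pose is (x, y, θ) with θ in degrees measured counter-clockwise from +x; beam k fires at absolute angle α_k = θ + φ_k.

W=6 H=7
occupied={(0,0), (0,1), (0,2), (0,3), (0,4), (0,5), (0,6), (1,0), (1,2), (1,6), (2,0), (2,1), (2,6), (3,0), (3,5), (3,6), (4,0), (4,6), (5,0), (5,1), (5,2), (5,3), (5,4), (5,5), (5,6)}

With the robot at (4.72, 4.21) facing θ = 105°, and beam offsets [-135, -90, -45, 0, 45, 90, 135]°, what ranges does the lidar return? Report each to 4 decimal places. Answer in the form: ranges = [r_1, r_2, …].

ranges = [0.3233, 0.2899, 0.5600, 1.8531, 1.5800, 3.8512, 3.4400]

beam 1: φ=-135°, α=330°
  dir = (cos 330°, sin 330°) = (0.8660, -0.5000); from cell (4,4)
  next x-line at t=0.3233, next y-line at t=0.4200; Δt_x=1.1547, Δt_y=2.0000
    x: enter (5,4) at t=0.3233 ← occupied
  → r_1 = 0.3233
beam 2: φ=-90°, α=15°
  dir = (cos 15°, sin 15°) = (0.9659, 0.2588); from cell (4,4)
  next x-line at t=0.2899, next y-line at t=3.0523; Δt_x=1.0353, Δt_y=3.8637
    x: enter (5,4) at t=0.2899 ← occupied
  → r_2 = 0.2899
beam 3: φ=-45°, α=60°
  dir = (cos 60°, sin 60°) = (0.5000, 0.8660); from cell (4,4)
  next x-line at t=0.5600, next y-line at t=0.9122; Δt_x=2.0000, Δt_y=1.1547
    x: enter (5,4) at t=0.5600 ← occupied
  → r_3 = 0.5600
beam 4: φ=0°, α=105°
  dir = (cos 105°, sin 105°) = (-0.2588, 0.9659); from cell (4,4)
  next x-line at t=2.7819, next y-line at t=0.8179; Δt_x=3.8637, Δt_y=1.0353
    y: enter (4,5) at t=0.8179
    y: enter (4,6) at t=1.8531 ← occupied
  → r_4 = 1.8531
beam 5: φ=45°, α=150°
  dir = (cos 150°, sin 150°) = (-0.8660, 0.5000); from cell (4,4)
  next x-line at t=0.8314, next y-line at t=1.5800; Δt_x=1.1547, Δt_y=2.0000
    x: enter (3,4) at t=0.8314
    y: enter (3,5) at t=1.5800 ← occupied
  → r_5 = 1.5800
beam 6: φ=90°, α=195°
  dir = (cos 195°, sin 195°) = (-0.9659, -0.2588); from cell (4,4)
  next x-line at t=0.7454, next y-line at t=0.8114; Δt_x=1.0353, Δt_y=3.8637
    x: enter (3,4) at t=0.7454
    y: enter (3,3) at t=0.8114
    x: enter (2,3) at t=1.7807
    x: enter (1,3) at t=2.8160
    x: enter (0,3) at t=3.8512 ← occupied
  → r_6 = 3.8512
beam 7: φ=135°, α=240°
  dir = (cos 240°, sin 240°) = (-0.5000, -0.8660); from cell (4,4)
  next x-line at t=1.4400, next y-line at t=0.2425; Δt_x=2.0000, Δt_y=1.1547
    y: enter (4,3) at t=0.2425
    y: enter (4,2) at t=1.3972
    x: enter (3,2) at t=1.4400
    y: enter (3,1) at t=2.5519
    x: enter (2,1) at t=3.4400 ← occupied
  → r_7 = 3.4400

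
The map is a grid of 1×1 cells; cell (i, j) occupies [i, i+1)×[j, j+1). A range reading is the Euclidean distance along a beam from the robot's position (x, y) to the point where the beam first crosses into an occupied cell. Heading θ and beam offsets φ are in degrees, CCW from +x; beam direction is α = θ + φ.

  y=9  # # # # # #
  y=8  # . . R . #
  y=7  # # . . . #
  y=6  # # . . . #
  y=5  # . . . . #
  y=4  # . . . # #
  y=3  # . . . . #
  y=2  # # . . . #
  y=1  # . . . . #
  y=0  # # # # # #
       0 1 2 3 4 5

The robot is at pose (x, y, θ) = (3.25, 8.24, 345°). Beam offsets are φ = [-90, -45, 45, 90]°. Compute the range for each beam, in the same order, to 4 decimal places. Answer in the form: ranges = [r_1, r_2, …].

beam 1: φ=-90°, α=255°
  dir = (cos 255°, sin 255°) = (-0.2588, -0.9659); from cell (3,8)
  next x-line at t=0.9659, next y-line at t=0.2485; Δt_x=3.8637, Δt_y=1.0353
    y: enter (3,7) at t=0.2485
    x: enter (2,7) at t=0.9659
    y: enter (2,6) at t=1.2837
    y: enter (2,5) at t=2.3190
    y: enter (2,4) at t=3.3543
    y: enter (2,3) at t=4.3896
    x: enter (1,3) at t=4.8296
    y: enter (1,2) at t=5.4248 ← occupied
  → r_1 = 5.4248
beam 2: φ=-45°, α=300°
  dir = (cos 300°, sin 300°) = (0.5000, -0.8660); from cell (3,8)
  next x-line at t=1.5000, next y-line at t=0.2771; Δt_x=2.0000, Δt_y=1.1547
    y: enter (3,7) at t=0.2771
    y: enter (3,6) at t=1.4318
    x: enter (4,6) at t=1.5000
    y: enter (4,5) at t=2.5865
    x: enter (5,5) at t=3.5000 ← occupied
  → r_2 = 3.5000
beam 3: φ=45°, α=30°
  dir = (cos 30°, sin 30°) = (0.8660, 0.5000); from cell (3,8)
  next x-line at t=0.8660, next y-line at t=1.5200; Δt_x=1.1547, Δt_y=2.0000
    x: enter (4,8) at t=0.8660
    y: enter (4,9) at t=1.5200 ← occupied
  → r_3 = 1.5200
beam 4: φ=90°, α=75°
  dir = (cos 75°, sin 75°) = (0.2588, 0.9659); from cell (3,8)
  next x-line at t=2.8978, next y-line at t=0.7868; Δt_x=3.8637, Δt_y=1.0353
    y: enter (3,9) at t=0.7868 ← occupied
  → r_4 = 0.7868

ranges = [5.4248, 3.5000, 1.5200, 0.7868]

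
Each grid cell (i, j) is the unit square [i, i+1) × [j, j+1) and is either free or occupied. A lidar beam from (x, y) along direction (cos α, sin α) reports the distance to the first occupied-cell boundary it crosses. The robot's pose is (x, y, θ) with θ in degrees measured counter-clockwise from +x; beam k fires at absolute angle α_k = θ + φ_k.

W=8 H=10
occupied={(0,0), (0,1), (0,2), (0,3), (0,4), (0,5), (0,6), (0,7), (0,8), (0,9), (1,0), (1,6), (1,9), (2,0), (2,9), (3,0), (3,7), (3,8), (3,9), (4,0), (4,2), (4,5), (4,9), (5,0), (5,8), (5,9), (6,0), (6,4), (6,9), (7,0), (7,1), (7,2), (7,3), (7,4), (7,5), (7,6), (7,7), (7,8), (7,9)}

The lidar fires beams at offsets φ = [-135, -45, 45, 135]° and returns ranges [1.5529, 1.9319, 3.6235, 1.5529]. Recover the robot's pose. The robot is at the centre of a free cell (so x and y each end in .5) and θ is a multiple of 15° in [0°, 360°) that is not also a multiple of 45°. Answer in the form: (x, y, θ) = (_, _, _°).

The pose lattice has 41·16 = 656 candidates. Test each by forward raycasting.
  (6.5, 5.5, 210°): beam 1 = 1.9319 ≠ 1.5529 ✗
  (6.5, 1.5, 75°): beam 1 = 0.5774 ≠ 1.5529 ✗
  (6.5, 7.5, 120°): beam 1 = 0.5176 ≠ 1.5529 ✗
  (3.5, 1.5, 165°): beam 1 = 1.0000 ≠ 1.5529 ✗
  (2.5, 4.5, 345°): beam 1 = 1.7321 ≠ 1.5529 ✗
  …
  (5.5, 6.5, 210°): r_1=1.5529, r_2=1.9319, r_3=3.6235, r_4=1.5529 — all match ✓
Only this pose fits every beam.

(x, y, θ) = (5.5, 6.5, 210°)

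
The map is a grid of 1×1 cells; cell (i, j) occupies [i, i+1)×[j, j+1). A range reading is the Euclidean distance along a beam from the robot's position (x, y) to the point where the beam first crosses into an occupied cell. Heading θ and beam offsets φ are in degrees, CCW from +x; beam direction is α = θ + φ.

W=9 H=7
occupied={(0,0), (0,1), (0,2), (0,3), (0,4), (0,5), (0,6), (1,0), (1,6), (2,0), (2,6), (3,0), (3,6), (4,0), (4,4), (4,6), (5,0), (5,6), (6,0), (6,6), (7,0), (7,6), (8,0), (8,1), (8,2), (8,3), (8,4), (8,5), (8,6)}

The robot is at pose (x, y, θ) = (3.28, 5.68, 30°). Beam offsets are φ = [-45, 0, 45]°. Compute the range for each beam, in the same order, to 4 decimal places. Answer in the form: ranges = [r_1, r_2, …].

beam 1: φ=-45°, α=345°
  dir = (cos 345°, sin 345°) = (0.9659, -0.2588); from cell (3,5)
  next x-line at t=0.7454, next y-line at t=2.6273; Δt_x=1.0353, Δt_y=3.8637
    x: enter (4,5) at t=0.7454
    x: enter (5,5) at t=1.7807
    y: enter (5,4) at t=2.6273
    x: enter (6,4) at t=2.8160
    x: enter (7,4) at t=3.8512
    x: enter (8,4) at t=4.8865 ← occupied
  → r_1 = 4.8865
beam 2: φ=0°, α=30°
  dir = (cos 30°, sin 30°) = (0.8660, 0.5000); from cell (3,5)
  next x-line at t=0.8314, next y-line at t=0.6400; Δt_x=1.1547, Δt_y=2.0000
    y: enter (3,6) at t=0.6400 ← occupied
  → r_2 = 0.6400
beam 3: φ=45°, α=75°
  dir = (cos 75°, sin 75°) = (0.2588, 0.9659); from cell (3,5)
  next x-line at t=2.7819, next y-line at t=0.3313; Δt_x=3.8637, Δt_y=1.0353
    y: enter (3,6) at t=0.3313 ← occupied
  → r_3 = 0.3313

ranges = [4.8865, 0.6400, 0.3313]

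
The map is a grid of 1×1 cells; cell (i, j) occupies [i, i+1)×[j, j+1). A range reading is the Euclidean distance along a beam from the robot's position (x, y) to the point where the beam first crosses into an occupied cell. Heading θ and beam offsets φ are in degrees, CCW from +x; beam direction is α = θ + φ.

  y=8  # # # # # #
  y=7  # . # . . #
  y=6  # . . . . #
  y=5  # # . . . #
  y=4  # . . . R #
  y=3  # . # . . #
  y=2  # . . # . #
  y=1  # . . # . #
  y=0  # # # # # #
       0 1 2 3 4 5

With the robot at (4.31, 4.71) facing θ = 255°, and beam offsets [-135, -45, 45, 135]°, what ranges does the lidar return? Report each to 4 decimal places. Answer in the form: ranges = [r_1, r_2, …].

beam 1: φ=-135°, α=120°
  direction (-0.5000, 0.8660); cell (4,4); t to first gridline: x 0.6200, y 0.3349 (then +2.0000 / +1.1547)
    (4,5) via y @ 0.3349
    (3,5) via x @ 0.6200
    (3,6) via y @ 1.4896
    (2,6) via x @ 2.6200
    (2,7) via y @ 2.6443  # hit
  → r_1 = 2.6443
beam 2: φ=-45°, α=210°
  direction (-0.8660, -0.5000); cell (4,4); t to first gridline: x 0.3580, y 1.4200 (then +1.1547 / +2.0000)
    (3,4) via x @ 0.3580
    (3,3) via y @ 1.4200
    (2,3) via x @ 1.5127  # hit
  → r_2 = 1.5127
beam 3: φ=45°, α=300°
  direction (0.5000, -0.8660); cell (4,4); t to first gridline: x 1.3800, y 0.8198 (then +2.0000 / +1.1547)
    (4,3) via y @ 0.8198
    (5,3) via x @ 1.3800  # hit
  → r_3 = 1.3800
beam 4: φ=135°, α=30°
  direction (0.8660, 0.5000); cell (4,4); t to first gridline: x 0.7967, y 0.5800 (then +1.1547 / +2.0000)
    (4,5) via y @ 0.5800
    (5,5) via x @ 0.7967  # hit
  → r_4 = 0.7967

ranges = [2.6443, 1.5127, 1.3800, 0.7967]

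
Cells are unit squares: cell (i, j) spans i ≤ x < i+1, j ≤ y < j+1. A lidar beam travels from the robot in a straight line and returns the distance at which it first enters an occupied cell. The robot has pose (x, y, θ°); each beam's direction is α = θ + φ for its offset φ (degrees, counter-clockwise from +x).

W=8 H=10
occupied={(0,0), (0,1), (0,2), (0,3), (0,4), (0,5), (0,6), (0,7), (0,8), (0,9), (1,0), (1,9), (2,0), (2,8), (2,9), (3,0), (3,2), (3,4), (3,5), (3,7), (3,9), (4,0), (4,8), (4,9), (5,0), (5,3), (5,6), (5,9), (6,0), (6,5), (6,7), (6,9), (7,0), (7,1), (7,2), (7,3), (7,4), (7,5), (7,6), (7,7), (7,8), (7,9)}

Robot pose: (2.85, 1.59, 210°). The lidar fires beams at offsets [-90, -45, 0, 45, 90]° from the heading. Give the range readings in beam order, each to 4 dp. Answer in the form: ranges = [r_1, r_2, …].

beam 1: φ=-90°, α=120°
  d=(-0.5000,0.8660)  start (2,1)  tX=1.7000 tY=0.4734  stride 1/|dx|=2.0000 1/|dy|=1.1547
    cross y-line → (2,2), t=0.4734
    cross y-line → (2,3), t=1.6281
    cross x-line → (1,3), t=1.7000
    cross y-line → (1,4), t=2.7828
    cross x-line → (0,4), t=3.7000 (wall)
  → r_1 = 3.7000
beam 2: φ=-45°, α=165°
  d=(-0.9659,0.2588)  start (2,1)  tX=0.8800 tY=1.5841  stride 1/|dx|=1.0353 1/|dy|=3.8637
    cross x-line → (1,1), t=0.8800
    cross y-line → (1,2), t=1.5841
    cross x-line → (0,2), t=1.9153 (wall)
  → r_2 = 1.9153
beam 3: φ=0°, α=210°
  d=(-0.8660,-0.5000)  start (2,1)  tX=0.9815 tY=1.1800  stride 1/|dx|=1.1547 1/|dy|=2.0000
    cross x-line → (1,1), t=0.9815
    cross y-line → (1,0), t=1.1800 (wall)
  → r_3 = 1.1800
beam 4: φ=45°, α=255°
  d=(-0.2588,-0.9659)  start (2,1)  tX=3.2841 tY=0.6108  stride 1/|dx|=3.8637 1/|dy|=1.0353
    cross y-line → (2,0), t=0.6108 (wall)
  → r_4 = 0.6108
beam 5: φ=90°, α=300°
  d=(0.5000,-0.8660)  start (2,1)  tX=0.3000 tY=0.6813  stride 1/|dx|=2.0000 1/|dy|=1.1547
    cross x-line → (3,1), t=0.3000
    cross y-line → (3,0), t=0.6813 (wall)
  → r_5 = 0.6813

ranges = [3.7000, 1.9153, 1.1800, 0.6108, 0.6813]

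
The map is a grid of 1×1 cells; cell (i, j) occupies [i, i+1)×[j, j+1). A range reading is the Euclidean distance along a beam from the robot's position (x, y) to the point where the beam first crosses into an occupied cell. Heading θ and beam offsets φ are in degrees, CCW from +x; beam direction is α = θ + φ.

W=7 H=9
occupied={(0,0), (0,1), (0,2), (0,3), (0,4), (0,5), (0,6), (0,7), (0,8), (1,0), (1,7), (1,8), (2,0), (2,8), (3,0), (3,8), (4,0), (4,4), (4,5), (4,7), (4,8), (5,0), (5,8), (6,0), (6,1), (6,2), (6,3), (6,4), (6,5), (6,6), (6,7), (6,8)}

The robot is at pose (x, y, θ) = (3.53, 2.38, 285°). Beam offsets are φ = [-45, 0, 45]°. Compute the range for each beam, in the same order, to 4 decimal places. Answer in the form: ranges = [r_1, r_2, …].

beam 1: φ=-45°, α=240°
  dir = (cos 240°, sin 240°) = (-0.5000, -0.8660); from cell (3,2)
  next x-line at t=1.0600, next y-line at t=0.4388; Δt_x=2.0000, Δt_y=1.1547
    y: enter (3,1) at t=0.4388
    x: enter (2,1) at t=1.0600
    y: enter (2,0) at t=1.5935 ← occupied
  → r_1 = 1.5935
beam 2: φ=0°, α=285°
  dir = (cos 285°, sin 285°) = (0.2588, -0.9659); from cell (3,2)
  next x-line at t=1.8159, next y-line at t=0.3934; Δt_x=3.8637, Δt_y=1.0353
    y: enter (3,1) at t=0.3934
    y: enter (3,0) at t=1.4287 ← occupied
  → r_2 = 1.4287
beam 3: φ=45°, α=330°
  dir = (cos 330°, sin 330°) = (0.8660, -0.5000); from cell (3,2)
  next x-line at t=0.5427, next y-line at t=0.7600; Δt_x=1.1547, Δt_y=2.0000
    x: enter (4,2) at t=0.5427
    y: enter (4,1) at t=0.7600
    x: enter (5,1) at t=1.6974
    y: enter (5,0) at t=2.7600 ← occupied
  → r_3 = 2.7600

ranges = [1.5935, 1.4287, 2.7600]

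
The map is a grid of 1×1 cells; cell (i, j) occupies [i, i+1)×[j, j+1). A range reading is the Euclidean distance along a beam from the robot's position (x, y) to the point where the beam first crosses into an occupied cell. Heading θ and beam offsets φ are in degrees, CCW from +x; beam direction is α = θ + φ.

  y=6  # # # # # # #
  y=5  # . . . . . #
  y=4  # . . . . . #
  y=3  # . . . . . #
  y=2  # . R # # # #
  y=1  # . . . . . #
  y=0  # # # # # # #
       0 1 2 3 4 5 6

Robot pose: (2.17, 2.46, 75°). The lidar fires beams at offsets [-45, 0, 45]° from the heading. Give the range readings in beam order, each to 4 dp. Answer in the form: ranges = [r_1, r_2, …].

beam 1: φ=-45°, α=30°
  cosα=0.8660 sinα=0.5000 | (2,2) | tMaxX 0.9584 tMaxY 1.0800 | tΔX 1.1547 tΔY 2.0000
    t=0.9584 [x] (3,2) — stop
  → r_1 = 0.9584
beam 2: φ=0°, α=75°
  cosα=0.2588 sinα=0.9659 | (2,2) | tMaxX 3.2069 tMaxY 0.5590 | tΔX 3.8637 tΔY 1.0353
    t=0.5590 [y] (2,3)
    t=1.5943 [y] (2,4)
    t=2.6296 [y] (2,5)
    t=3.2069 [x] (3,5)
    t=3.6649 [y] (3,6) — stop
  → r_2 = 3.6649
beam 3: φ=45°, α=120°
  cosα=-0.5000 sinα=0.8660 | (2,2) | tMaxX 0.3400 tMaxY 0.6235 | tΔX 2.0000 tΔY 1.1547
    t=0.3400 [x] (1,2)
    t=0.6235 [y] (1,3)
    t=1.7782 [y] (1,4)
    t=2.3400 [x] (0,4) — stop
  → r_3 = 2.3400

ranges = [0.9584, 3.6649, 2.3400]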